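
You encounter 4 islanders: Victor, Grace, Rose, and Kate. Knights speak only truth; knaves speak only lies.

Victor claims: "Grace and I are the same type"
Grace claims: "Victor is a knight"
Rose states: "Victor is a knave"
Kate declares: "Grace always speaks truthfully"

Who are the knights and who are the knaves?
Victor is a knight.
Grace is a knight.
Rose is a knave.
Kate is a knight.

Verification:
- Victor (knight) says "Grace and I are the same type" - this is TRUE because Victor is a knight and Grace is a knight.
- Grace (knight) says "Victor is a knight" - this is TRUE because Victor is a knight.
- Rose (knave) says "Victor is a knave" - this is FALSE (a lie) because Victor is a knight.
- Kate (knight) says "Grace always speaks truthfully" - this is TRUE because Grace is a knight.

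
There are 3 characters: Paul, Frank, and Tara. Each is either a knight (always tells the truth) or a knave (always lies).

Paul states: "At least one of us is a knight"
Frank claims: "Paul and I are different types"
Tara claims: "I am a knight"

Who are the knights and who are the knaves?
Paul is a knave.
Frank is a knave.
Tara is a knave.

Verification:
- Paul (knave) says "At least one of us is a knight" - this is FALSE (a lie) because no one is a knight.
- Frank (knave) says "Paul and I are different types" - this is FALSE (a lie) because Frank is a knave and Paul is a knave.
- Tara (knave) says "I am a knight" - this is FALSE (a lie) because Tara is a knave.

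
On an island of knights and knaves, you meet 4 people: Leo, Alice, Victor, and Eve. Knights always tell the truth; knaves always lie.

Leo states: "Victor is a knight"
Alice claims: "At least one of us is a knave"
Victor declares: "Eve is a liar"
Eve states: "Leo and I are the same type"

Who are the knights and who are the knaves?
Leo is a knight.
Alice is a knight.
Victor is a knight.
Eve is a knave.

Verification:
- Leo (knight) says "Victor is a knight" - this is TRUE because Victor is a knight.
- Alice (knight) says "At least one of us is a knave" - this is TRUE because Eve is a knave.
- Victor (knight) says "Eve is a liar" - this is TRUE because Eve is a knave.
- Eve (knave) says "Leo and I are the same type" - this is FALSE (a lie) because Eve is a knave and Leo is a knight.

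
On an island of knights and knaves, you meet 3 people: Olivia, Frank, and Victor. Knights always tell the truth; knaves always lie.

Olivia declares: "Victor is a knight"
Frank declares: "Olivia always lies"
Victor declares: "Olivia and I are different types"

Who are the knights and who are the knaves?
Olivia is a knave.
Frank is a knight.
Victor is a knave.

Verification:
- Olivia (knave) says "Victor is a knight" - this is FALSE (a lie) because Victor is a knave.
- Frank (knight) says "Olivia always lies" - this is TRUE because Olivia is a knave.
- Victor (knave) says "Olivia and I are different types" - this is FALSE (a lie) because Victor is a knave and Olivia is a knave.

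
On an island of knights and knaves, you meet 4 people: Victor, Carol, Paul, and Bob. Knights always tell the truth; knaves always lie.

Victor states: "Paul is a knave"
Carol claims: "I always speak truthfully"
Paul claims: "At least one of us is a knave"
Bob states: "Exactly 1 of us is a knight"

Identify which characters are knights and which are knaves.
Victor is a knave.
Carol is a knight.
Paul is a knight.
Bob is a knave.

Verification:
- Victor (knave) says "Paul is a knave" - this is FALSE (a lie) because Paul is a knight.
- Carol (knight) says "I always speak truthfully" - this is TRUE because Carol is a knight.
- Paul (knight) says "At least one of us is a knave" - this is TRUE because Victor and Bob are knaves.
- Bob (knave) says "Exactly 1 of us is a knight" - this is FALSE (a lie) because there are 2 knights.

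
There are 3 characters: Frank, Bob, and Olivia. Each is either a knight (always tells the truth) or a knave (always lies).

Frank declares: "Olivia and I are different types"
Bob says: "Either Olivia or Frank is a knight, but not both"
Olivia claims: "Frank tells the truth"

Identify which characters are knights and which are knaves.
Frank is a knave.
Bob is a knave.
Olivia is a knave.

Verification:
- Frank (knave) says "Olivia and I are different types" - this is FALSE (a lie) because Frank is a knave and Olivia is a knave.
- Bob (knave) says "Either Olivia or Frank is a knight, but not both" - this is FALSE (a lie) because Olivia is a knave and Frank is a knave.
- Olivia (knave) says "Frank tells the truth" - this is FALSE (a lie) because Frank is a knave.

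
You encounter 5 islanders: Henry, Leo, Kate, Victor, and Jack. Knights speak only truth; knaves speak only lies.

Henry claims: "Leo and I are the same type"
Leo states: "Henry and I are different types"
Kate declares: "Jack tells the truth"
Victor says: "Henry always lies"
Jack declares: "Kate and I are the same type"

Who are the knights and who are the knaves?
Henry is a knave.
Leo is a knight.
Kate is a knight.
Victor is a knight.
Jack is a knight.

Verification:
- Henry (knave) says "Leo and I are the same type" - this is FALSE (a lie) because Henry is a knave and Leo is a knight.
- Leo (knight) says "Henry and I are different types" - this is TRUE because Leo is a knight and Henry is a knave.
- Kate (knight) says "Jack tells the truth" - this is TRUE because Jack is a knight.
- Victor (knight) says "Henry always lies" - this is TRUE because Henry is a knave.
- Jack (knight) says "Kate and I are the same type" - this is TRUE because Jack is a knight and Kate is a knight.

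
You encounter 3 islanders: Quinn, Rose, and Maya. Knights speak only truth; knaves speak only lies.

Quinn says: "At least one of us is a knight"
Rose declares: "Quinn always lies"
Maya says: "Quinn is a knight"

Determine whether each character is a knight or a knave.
Quinn is a knight.
Rose is a knave.
Maya is a knight.

Verification:
- Quinn (knight) says "At least one of us is a knight" - this is TRUE because Quinn and Maya are knights.
- Rose (knave) says "Quinn always lies" - this is FALSE (a lie) because Quinn is a knight.
- Maya (knight) says "Quinn is a knight" - this is TRUE because Quinn is a knight.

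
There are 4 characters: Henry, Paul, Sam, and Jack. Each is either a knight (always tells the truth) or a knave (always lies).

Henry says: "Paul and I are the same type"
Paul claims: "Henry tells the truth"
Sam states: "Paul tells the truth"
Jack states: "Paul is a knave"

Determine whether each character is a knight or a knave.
Henry is a knight.
Paul is a knight.
Sam is a knight.
Jack is a knave.

Verification:
- Henry (knight) says "Paul and I are the same type" - this is TRUE because Henry is a knight and Paul is a knight.
- Paul (knight) says "Henry tells the truth" - this is TRUE because Henry is a knight.
- Sam (knight) says "Paul tells the truth" - this is TRUE because Paul is a knight.
- Jack (knave) says "Paul is a knave" - this is FALSE (a lie) because Paul is a knight.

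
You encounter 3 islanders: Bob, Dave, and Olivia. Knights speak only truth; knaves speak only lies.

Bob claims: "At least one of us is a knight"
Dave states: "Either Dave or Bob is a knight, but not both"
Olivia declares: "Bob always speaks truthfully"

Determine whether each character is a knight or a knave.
Bob is a knave.
Dave is a knave.
Olivia is a knave.

Verification:
- Bob (knave) says "At least one of us is a knight" - this is FALSE (a lie) because no one is a knight.
- Dave (knave) says "Either Dave or Bob is a knight, but not both" - this is FALSE (a lie) because Dave is a knave and Bob is a knave.
- Olivia (knave) says "Bob always speaks truthfully" - this is FALSE (a lie) because Bob is a knave.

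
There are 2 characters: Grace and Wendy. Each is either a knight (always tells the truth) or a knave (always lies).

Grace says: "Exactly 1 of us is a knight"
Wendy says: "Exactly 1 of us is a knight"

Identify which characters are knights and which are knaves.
Grace is a knave.
Wendy is a knave.

Verification:
- Grace (knave) says "Exactly 1 of us is a knight" - this is FALSE (a lie) because there are 0 knights.
- Wendy (knave) says "Exactly 1 of us is a knight" - this is FALSE (a lie) because there are 0 knights.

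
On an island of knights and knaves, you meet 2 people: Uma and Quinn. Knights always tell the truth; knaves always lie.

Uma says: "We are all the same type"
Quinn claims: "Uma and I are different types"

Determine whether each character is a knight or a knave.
Uma is a knave.
Quinn is a knight.

Verification:
- Uma (knave) says "We are all the same type" - this is FALSE (a lie) because Quinn is a knight and Uma is a knave.
- Quinn (knight) says "Uma and I are different types" - this is TRUE because Quinn is a knight and Uma is a knave.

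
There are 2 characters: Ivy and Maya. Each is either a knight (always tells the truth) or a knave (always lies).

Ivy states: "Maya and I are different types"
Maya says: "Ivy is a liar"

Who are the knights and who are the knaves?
Ivy is a knight.
Maya is a knave.

Verification:
- Ivy (knight) says "Maya and I are different types" - this is TRUE because Ivy is a knight and Maya is a knave.
- Maya (knave) says "Ivy is a liar" - this is FALSE (a lie) because Ivy is a knight.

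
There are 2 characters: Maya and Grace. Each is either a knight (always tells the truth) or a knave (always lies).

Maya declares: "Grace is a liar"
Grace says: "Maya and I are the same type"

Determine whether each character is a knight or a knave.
Maya is a knight.
Grace is a knave.

Verification:
- Maya (knight) says "Grace is a liar" - this is TRUE because Grace is a knave.
- Grace (knave) says "Maya and I are the same type" - this is FALSE (a lie) because Grace is a knave and Maya is a knight.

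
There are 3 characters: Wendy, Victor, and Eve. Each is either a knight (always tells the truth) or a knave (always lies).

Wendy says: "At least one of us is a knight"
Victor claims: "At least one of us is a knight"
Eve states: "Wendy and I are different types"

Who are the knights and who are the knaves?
Wendy is a knave.
Victor is a knave.
Eve is a knave.

Verification:
- Wendy (knave) says "At least one of us is a knight" - this is FALSE (a lie) because no one is a knight.
- Victor (knave) says "At least one of us is a knight" - this is FALSE (a lie) because no one is a knight.
- Eve (knave) says "Wendy and I are different types" - this is FALSE (a lie) because Eve is a knave and Wendy is a knave.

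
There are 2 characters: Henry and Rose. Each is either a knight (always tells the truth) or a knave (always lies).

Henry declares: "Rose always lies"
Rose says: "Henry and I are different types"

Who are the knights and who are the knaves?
Henry is a knave.
Rose is a knight.

Verification:
- Henry (knave) says "Rose always lies" - this is FALSE (a lie) because Rose is a knight.
- Rose (knight) says "Henry and I are different types" - this is TRUE because Rose is a knight and Henry is a knave.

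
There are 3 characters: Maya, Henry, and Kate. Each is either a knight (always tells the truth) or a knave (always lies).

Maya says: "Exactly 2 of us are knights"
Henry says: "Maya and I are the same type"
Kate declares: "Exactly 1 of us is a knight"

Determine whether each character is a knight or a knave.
Maya is a knight.
Henry is a knight.
Kate is a knave.

Verification:
- Maya (knight) says "Exactly 2 of us are knights" - this is TRUE because there are 2 knights.
- Henry (knight) says "Maya and I are the same type" - this is TRUE because Henry is a knight and Maya is a knight.
- Kate (knave) says "Exactly 1 of us is a knight" - this is FALSE (a lie) because there are 2 knights.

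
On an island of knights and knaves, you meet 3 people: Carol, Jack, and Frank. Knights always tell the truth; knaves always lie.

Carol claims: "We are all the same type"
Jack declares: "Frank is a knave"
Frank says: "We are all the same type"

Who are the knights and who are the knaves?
Carol is a knave.
Jack is a knight.
Frank is a knave.

Verification:
- Carol (knave) says "We are all the same type" - this is FALSE (a lie) because Jack is a knight and Carol and Frank are knaves.
- Jack (knight) says "Frank is a knave" - this is TRUE because Frank is a knave.
- Frank (knave) says "We are all the same type" - this is FALSE (a lie) because Jack is a knight and Carol and Frank are knaves.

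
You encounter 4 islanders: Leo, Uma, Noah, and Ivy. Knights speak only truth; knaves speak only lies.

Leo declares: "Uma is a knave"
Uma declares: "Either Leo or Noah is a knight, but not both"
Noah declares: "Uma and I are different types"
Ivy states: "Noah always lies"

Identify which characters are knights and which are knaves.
Leo is a knight.
Uma is a knave.
Noah is a knight.
Ivy is a knave.

Verification:
- Leo (knight) says "Uma is a knave" - this is TRUE because Uma is a knave.
- Uma (knave) says "Either Leo or Noah is a knight, but not both" - this is FALSE (a lie) because Leo is a knight and Noah is a knight.
- Noah (knight) says "Uma and I are different types" - this is TRUE because Noah is a knight and Uma is a knave.
- Ivy (knave) says "Noah always lies" - this is FALSE (a lie) because Noah is a knight.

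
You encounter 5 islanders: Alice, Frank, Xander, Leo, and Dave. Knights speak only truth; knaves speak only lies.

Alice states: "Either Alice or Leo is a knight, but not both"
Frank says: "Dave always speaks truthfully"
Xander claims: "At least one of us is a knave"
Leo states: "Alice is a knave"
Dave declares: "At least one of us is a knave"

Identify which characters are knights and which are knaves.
Alice is a knight.
Frank is a knight.
Xander is a knight.
Leo is a knave.
Dave is a knight.

Verification:
- Alice (knight) says "Either Alice or Leo is a knight, but not both" - this is TRUE because Alice is a knight and Leo is a knave.
- Frank (knight) says "Dave always speaks truthfully" - this is TRUE because Dave is a knight.
- Xander (knight) says "At least one of us is a knave" - this is TRUE because Leo is a knave.
- Leo (knave) says "Alice is a knave" - this is FALSE (a lie) because Alice is a knight.
- Dave (knight) says "At least one of us is a knave" - this is TRUE because Leo is a knave.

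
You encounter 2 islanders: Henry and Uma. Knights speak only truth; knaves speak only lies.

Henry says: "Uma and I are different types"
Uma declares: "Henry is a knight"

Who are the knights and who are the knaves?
Henry is a knave.
Uma is a knave.

Verification:
- Henry (knave) says "Uma and I are different types" - this is FALSE (a lie) because Henry is a knave and Uma is a knave.
- Uma (knave) says "Henry is a knight" - this is FALSE (a lie) because Henry is a knave.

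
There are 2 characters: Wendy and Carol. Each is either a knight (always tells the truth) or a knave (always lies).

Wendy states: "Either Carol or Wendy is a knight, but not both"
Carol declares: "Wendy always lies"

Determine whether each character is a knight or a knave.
Wendy is a knight.
Carol is a knave.

Verification:
- Wendy (knight) says "Either Carol or Wendy is a knight, but not both" - this is TRUE because Carol is a knave and Wendy is a knight.
- Carol (knave) says "Wendy always lies" - this is FALSE (a lie) because Wendy is a knight.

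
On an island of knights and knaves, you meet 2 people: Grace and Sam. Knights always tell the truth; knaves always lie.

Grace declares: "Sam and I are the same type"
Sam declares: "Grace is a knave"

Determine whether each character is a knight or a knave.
Grace is a knave.
Sam is a knight.

Verification:
- Grace (knave) says "Sam and I are the same type" - this is FALSE (a lie) because Grace is a knave and Sam is a knight.
- Sam (knight) says "Grace is a knave" - this is TRUE because Grace is a knave.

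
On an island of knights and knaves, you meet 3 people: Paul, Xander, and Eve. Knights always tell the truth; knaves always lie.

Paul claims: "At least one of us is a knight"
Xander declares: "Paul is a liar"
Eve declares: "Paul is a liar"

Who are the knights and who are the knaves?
Paul is a knight.
Xander is a knave.
Eve is a knave.

Verification:
- Paul (knight) says "At least one of us is a knight" - this is TRUE because Paul is a knight.
- Xander (knave) says "Paul is a liar" - this is FALSE (a lie) because Paul is a knight.
- Eve (knave) says "Paul is a liar" - this is FALSE (a lie) because Paul is a knight.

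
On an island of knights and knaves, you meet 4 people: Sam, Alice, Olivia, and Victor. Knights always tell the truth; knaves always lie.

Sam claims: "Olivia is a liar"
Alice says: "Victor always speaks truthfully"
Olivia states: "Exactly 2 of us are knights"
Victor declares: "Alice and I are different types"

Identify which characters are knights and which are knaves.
Sam is a knight.
Alice is a knave.
Olivia is a knave.
Victor is a knave.

Verification:
- Sam (knight) says "Olivia is a liar" - this is TRUE because Olivia is a knave.
- Alice (knave) says "Victor always speaks truthfully" - this is FALSE (a lie) because Victor is a knave.
- Olivia (knave) says "Exactly 2 of us are knights" - this is FALSE (a lie) because there are 1 knights.
- Victor (knave) says "Alice and I are different types" - this is FALSE (a lie) because Victor is a knave and Alice is a knave.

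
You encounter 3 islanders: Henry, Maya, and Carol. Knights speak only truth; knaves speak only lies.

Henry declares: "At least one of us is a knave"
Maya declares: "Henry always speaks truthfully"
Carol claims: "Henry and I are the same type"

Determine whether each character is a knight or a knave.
Henry is a knight.
Maya is a knight.
Carol is a knave.

Verification:
- Henry (knight) says "At least one of us is a knave" - this is TRUE because Carol is a knave.
- Maya (knight) says "Henry always speaks truthfully" - this is TRUE because Henry is a knight.
- Carol (knave) says "Henry and I are the same type" - this is FALSE (a lie) because Carol is a knave and Henry is a knight.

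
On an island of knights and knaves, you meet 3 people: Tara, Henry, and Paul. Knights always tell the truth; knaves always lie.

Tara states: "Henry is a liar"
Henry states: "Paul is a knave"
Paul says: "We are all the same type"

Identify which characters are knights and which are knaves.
Tara is a knave.
Henry is a knight.
Paul is a knave.

Verification:
- Tara (knave) says "Henry is a liar" - this is FALSE (a lie) because Henry is a knight.
- Henry (knight) says "Paul is a knave" - this is TRUE because Paul is a knave.
- Paul (knave) says "We are all the same type" - this is FALSE (a lie) because Henry is a knight and Tara and Paul are knaves.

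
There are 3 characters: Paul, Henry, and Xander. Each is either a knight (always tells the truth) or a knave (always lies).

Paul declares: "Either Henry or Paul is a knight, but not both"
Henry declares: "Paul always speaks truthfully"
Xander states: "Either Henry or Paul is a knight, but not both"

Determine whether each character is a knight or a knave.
Paul is a knave.
Henry is a knave.
Xander is a knave.

Verification:
- Paul (knave) says "Either Henry or Paul is a knight, but not both" - this is FALSE (a lie) because Henry is a knave and Paul is a knave.
- Henry (knave) says "Paul always speaks truthfully" - this is FALSE (a lie) because Paul is a knave.
- Xander (knave) says "Either Henry or Paul is a knight, but not both" - this is FALSE (a lie) because Henry is a knave and Paul is a knave.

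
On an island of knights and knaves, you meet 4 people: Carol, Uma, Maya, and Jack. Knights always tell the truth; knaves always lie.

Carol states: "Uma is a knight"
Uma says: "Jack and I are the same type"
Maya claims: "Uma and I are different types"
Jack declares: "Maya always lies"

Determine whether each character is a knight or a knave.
Carol is a knave.
Uma is a knave.
Maya is a knave.
Jack is a knight.

Verification:
- Carol (knave) says "Uma is a knight" - this is FALSE (a lie) because Uma is a knave.
- Uma (knave) says "Jack and I are the same type" - this is FALSE (a lie) because Uma is a knave and Jack is a knight.
- Maya (knave) says "Uma and I are different types" - this is FALSE (a lie) because Maya is a knave and Uma is a knave.
- Jack (knight) says "Maya always lies" - this is TRUE because Maya is a knave.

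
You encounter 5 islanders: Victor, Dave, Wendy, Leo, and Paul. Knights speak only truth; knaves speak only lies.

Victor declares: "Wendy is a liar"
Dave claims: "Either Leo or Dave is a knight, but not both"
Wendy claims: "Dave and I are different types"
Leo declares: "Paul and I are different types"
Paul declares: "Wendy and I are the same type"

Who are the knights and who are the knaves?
Victor is a knave.
Dave is a knave.
Wendy is a knight.
Leo is a knave.
Paul is a knave.

Verification:
- Victor (knave) says "Wendy is a liar" - this is FALSE (a lie) because Wendy is a knight.
- Dave (knave) says "Either Leo or Dave is a knight, but not both" - this is FALSE (a lie) because Leo is a knave and Dave is a knave.
- Wendy (knight) says "Dave and I are different types" - this is TRUE because Wendy is a knight and Dave is a knave.
- Leo (knave) says "Paul and I are different types" - this is FALSE (a lie) because Leo is a knave and Paul is a knave.
- Paul (knave) says "Wendy and I are the same type" - this is FALSE (a lie) because Paul is a knave and Wendy is a knight.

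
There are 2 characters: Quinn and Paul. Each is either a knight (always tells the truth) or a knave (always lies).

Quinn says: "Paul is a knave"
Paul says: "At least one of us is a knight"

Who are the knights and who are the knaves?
Quinn is a knave.
Paul is a knight.

Verification:
- Quinn (knave) says "Paul is a knave" - this is FALSE (a lie) because Paul is a knight.
- Paul (knight) says "At least one of us is a knight" - this is TRUE because Paul is a knight.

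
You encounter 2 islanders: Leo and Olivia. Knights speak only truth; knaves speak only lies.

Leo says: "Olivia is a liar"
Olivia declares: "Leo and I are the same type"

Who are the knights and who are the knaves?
Leo is a knight.
Olivia is a knave.

Verification:
- Leo (knight) says "Olivia is a liar" - this is TRUE because Olivia is a knave.
- Olivia (knave) says "Leo and I are the same type" - this is FALSE (a lie) because Olivia is a knave and Leo is a knight.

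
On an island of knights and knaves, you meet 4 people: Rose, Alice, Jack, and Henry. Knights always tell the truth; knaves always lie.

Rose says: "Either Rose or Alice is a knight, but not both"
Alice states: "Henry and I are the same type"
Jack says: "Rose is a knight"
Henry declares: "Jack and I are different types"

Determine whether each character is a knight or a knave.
Rose is a knave.
Alice is a knave.
Jack is a knave.
Henry is a knight.

Verification:
- Rose (knave) says "Either Rose or Alice is a knight, but not both" - this is FALSE (a lie) because Rose is a knave and Alice is a knave.
- Alice (knave) says "Henry and I are the same type" - this is FALSE (a lie) because Alice is a knave and Henry is a knight.
- Jack (knave) says "Rose is a knight" - this is FALSE (a lie) because Rose is a knave.
- Henry (knight) says "Jack and I are different types" - this is TRUE because Henry is a knight and Jack is a knave.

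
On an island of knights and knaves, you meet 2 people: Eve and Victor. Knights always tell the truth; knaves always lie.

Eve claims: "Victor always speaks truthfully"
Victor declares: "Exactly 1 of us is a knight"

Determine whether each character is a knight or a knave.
Eve is a knave.
Victor is a knave.

Verification:
- Eve (knave) says "Victor always speaks truthfully" - this is FALSE (a lie) because Victor is a knave.
- Victor (knave) says "Exactly 1 of us is a knight" - this is FALSE (a lie) because there are 0 knights.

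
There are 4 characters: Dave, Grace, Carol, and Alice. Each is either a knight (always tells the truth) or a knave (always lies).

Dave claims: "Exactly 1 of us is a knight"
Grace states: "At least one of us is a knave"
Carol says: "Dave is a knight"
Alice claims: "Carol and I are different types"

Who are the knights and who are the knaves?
Dave is a knave.
Grace is a knight.
Carol is a knave.
Alice is a knight.

Verification:
- Dave (knave) says "Exactly 1 of us is a knight" - this is FALSE (a lie) because there are 2 knights.
- Grace (knight) says "At least one of us is a knave" - this is TRUE because Dave and Carol are knaves.
- Carol (knave) says "Dave is a knight" - this is FALSE (a lie) because Dave is a knave.
- Alice (knight) says "Carol and I are different types" - this is TRUE because Alice is a knight and Carol is a knave.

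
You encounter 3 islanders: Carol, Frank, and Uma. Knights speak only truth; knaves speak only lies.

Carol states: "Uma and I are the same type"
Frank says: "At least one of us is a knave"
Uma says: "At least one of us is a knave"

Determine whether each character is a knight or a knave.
Carol is a knave.
Frank is a knight.
Uma is a knight.

Verification:
- Carol (knave) says "Uma and I are the same type" - this is FALSE (a lie) because Carol is a knave and Uma is a knight.
- Frank (knight) says "At least one of us is a knave" - this is TRUE because Carol is a knave.
- Uma (knight) says "At least one of us is a knave" - this is TRUE because Carol is a knave.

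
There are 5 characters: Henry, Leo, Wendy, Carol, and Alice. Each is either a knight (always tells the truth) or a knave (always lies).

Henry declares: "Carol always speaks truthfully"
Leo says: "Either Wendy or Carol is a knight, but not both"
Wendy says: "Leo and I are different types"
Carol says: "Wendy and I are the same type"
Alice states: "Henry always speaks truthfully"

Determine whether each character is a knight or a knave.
Henry is a knight.
Leo is a knave.
Wendy is a knight.
Carol is a knight.
Alice is a knight.

Verification:
- Henry (knight) says "Carol always speaks truthfully" - this is TRUE because Carol is a knight.
- Leo (knave) says "Either Wendy or Carol is a knight, but not both" - this is FALSE (a lie) because Wendy is a knight and Carol is a knight.
- Wendy (knight) says "Leo and I are different types" - this is TRUE because Wendy is a knight and Leo is a knave.
- Carol (knight) says "Wendy and I are the same type" - this is TRUE because Carol is a knight and Wendy is a knight.
- Alice (knight) says "Henry always speaks truthfully" - this is TRUE because Henry is a knight.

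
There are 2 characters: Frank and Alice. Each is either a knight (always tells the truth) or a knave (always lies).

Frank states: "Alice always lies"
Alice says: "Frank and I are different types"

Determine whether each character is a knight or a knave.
Frank is a knave.
Alice is a knight.

Verification:
- Frank (knave) says "Alice always lies" - this is FALSE (a lie) because Alice is a knight.
- Alice (knight) says "Frank and I are different types" - this is TRUE because Alice is a knight and Frank is a knave.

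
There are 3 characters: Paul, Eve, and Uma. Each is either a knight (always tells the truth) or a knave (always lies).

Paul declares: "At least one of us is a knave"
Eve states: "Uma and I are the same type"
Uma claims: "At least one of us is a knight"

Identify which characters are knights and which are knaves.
Paul is a knight.
Eve is a knave.
Uma is a knight.

Verification:
- Paul (knight) says "At least one of us is a knave" - this is TRUE because Eve is a knave.
- Eve (knave) says "Uma and I are the same type" - this is FALSE (a lie) because Eve is a knave and Uma is a knight.
- Uma (knight) says "At least one of us is a knight" - this is TRUE because Paul and Uma are knights.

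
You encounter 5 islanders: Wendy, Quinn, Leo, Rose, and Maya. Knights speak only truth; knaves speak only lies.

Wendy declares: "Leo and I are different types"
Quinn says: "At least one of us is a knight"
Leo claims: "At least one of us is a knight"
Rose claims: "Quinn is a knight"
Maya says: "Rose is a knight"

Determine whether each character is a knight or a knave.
Wendy is a knave.
Quinn is a knave.
Leo is a knave.
Rose is a knave.
Maya is a knave.

Verification:
- Wendy (knave) says "Leo and I are different types" - this is FALSE (a lie) because Wendy is a knave and Leo is a knave.
- Quinn (knave) says "At least one of us is a knight" - this is FALSE (a lie) because no one is a knight.
- Leo (knave) says "At least one of us is a knight" - this is FALSE (a lie) because no one is a knight.
- Rose (knave) says "Quinn is a knight" - this is FALSE (a lie) because Quinn is a knave.
- Maya (knave) says "Rose is a knight" - this is FALSE (a lie) because Rose is a knave.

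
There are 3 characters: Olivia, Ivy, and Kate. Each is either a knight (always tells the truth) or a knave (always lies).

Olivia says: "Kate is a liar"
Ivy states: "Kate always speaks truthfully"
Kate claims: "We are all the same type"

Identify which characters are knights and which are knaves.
Olivia is a knight.
Ivy is a knave.
Kate is a knave.

Verification:
- Olivia (knight) says "Kate is a liar" - this is TRUE because Kate is a knave.
- Ivy (knave) says "Kate always speaks truthfully" - this is FALSE (a lie) because Kate is a knave.
- Kate (knave) says "We are all the same type" - this is FALSE (a lie) because Olivia is a knight and Ivy and Kate are knaves.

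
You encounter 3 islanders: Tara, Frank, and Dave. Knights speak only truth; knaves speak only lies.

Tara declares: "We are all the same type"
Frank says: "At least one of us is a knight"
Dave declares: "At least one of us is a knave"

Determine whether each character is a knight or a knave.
Tara is a knave.
Frank is a knight.
Dave is a knight.

Verification:
- Tara (knave) says "We are all the same type" - this is FALSE (a lie) because Frank and Dave are knights and Tara is a knave.
- Frank (knight) says "At least one of us is a knight" - this is TRUE because Frank and Dave are knights.
- Dave (knight) says "At least one of us is a knave" - this is TRUE because Tara is a knave.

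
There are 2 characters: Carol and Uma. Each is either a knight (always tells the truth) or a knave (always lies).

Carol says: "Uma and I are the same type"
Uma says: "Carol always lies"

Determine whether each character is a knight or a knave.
Carol is a knave.
Uma is a knight.

Verification:
- Carol (knave) says "Uma and I are the same type" - this is FALSE (a lie) because Carol is a knave and Uma is a knight.
- Uma (knight) says "Carol always lies" - this is TRUE because Carol is a knave.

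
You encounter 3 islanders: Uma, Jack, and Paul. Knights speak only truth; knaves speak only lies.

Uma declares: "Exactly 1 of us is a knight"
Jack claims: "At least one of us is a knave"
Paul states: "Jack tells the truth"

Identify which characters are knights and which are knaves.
Uma is a knave.
Jack is a knight.
Paul is a knight.

Verification:
- Uma (knave) says "Exactly 1 of us is a knight" - this is FALSE (a lie) because there are 2 knights.
- Jack (knight) says "At least one of us is a knave" - this is TRUE because Uma is a knave.
- Paul (knight) says "Jack tells the truth" - this is TRUE because Jack is a knight.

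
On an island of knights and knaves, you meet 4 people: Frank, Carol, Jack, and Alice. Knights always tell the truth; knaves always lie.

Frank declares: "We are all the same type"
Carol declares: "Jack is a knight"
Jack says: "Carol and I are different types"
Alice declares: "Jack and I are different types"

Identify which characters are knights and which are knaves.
Frank is a knave.
Carol is a knave.
Jack is a knave.
Alice is a knight.

Verification:
- Frank (knave) says "We are all the same type" - this is FALSE (a lie) because Alice is a knight and Frank, Carol, and Jack are knaves.
- Carol (knave) says "Jack is a knight" - this is FALSE (a lie) because Jack is a knave.
- Jack (knave) says "Carol and I are different types" - this is FALSE (a lie) because Jack is a knave and Carol is a knave.
- Alice (knight) says "Jack and I are different types" - this is TRUE because Alice is a knight and Jack is a knave.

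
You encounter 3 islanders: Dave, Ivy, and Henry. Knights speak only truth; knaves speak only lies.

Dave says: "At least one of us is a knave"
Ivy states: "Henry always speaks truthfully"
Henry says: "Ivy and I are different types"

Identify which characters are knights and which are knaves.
Dave is a knight.
Ivy is a knave.
Henry is a knave.

Verification:
- Dave (knight) says "At least one of us is a knave" - this is TRUE because Ivy and Henry are knaves.
- Ivy (knave) says "Henry always speaks truthfully" - this is FALSE (a lie) because Henry is a knave.
- Henry (knave) says "Ivy and I are different types" - this is FALSE (a lie) because Henry is a knave and Ivy is a knave.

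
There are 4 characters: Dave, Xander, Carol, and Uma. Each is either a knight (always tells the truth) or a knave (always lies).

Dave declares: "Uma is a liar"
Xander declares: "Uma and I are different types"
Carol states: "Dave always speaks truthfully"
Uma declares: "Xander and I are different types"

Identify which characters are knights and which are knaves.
Dave is a knight.
Xander is a knave.
Carol is a knight.
Uma is a knave.

Verification:
- Dave (knight) says "Uma is a liar" - this is TRUE because Uma is a knave.
- Xander (knave) says "Uma and I are different types" - this is FALSE (a lie) because Xander is a knave and Uma is a knave.
- Carol (knight) says "Dave always speaks truthfully" - this is TRUE because Dave is a knight.
- Uma (knave) says "Xander and I are different types" - this is FALSE (a lie) because Uma is a knave and Xander is a knave.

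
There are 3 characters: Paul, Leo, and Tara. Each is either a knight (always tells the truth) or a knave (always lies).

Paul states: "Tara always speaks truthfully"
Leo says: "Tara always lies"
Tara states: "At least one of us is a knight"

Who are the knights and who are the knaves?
Paul is a knight.
Leo is a knave.
Tara is a knight.

Verification:
- Paul (knight) says "Tara always speaks truthfully" - this is TRUE because Tara is a knight.
- Leo (knave) says "Tara always lies" - this is FALSE (a lie) because Tara is a knight.
- Tara (knight) says "At least one of us is a knight" - this is TRUE because Paul and Tara are knights.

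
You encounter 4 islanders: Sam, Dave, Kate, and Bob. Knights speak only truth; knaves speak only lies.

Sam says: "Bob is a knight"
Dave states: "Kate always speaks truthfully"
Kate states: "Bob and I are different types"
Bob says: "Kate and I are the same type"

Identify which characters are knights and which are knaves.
Sam is a knave.
Dave is a knight.
Kate is a knight.
Bob is a knave.

Verification:
- Sam (knave) says "Bob is a knight" - this is FALSE (a lie) because Bob is a knave.
- Dave (knight) says "Kate always speaks truthfully" - this is TRUE because Kate is a knight.
- Kate (knight) says "Bob and I are different types" - this is TRUE because Kate is a knight and Bob is a knave.
- Bob (knave) says "Kate and I are the same type" - this is FALSE (a lie) because Bob is a knave and Kate is a knight.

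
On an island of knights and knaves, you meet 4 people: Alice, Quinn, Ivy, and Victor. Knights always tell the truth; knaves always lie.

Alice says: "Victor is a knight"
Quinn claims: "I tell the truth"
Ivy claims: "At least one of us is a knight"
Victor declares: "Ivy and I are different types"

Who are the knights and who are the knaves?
Alice is a knave.
Quinn is a knave.
Ivy is a knave.
Victor is a knave.

Verification:
- Alice (knave) says "Victor is a knight" - this is FALSE (a lie) because Victor is a knave.
- Quinn (knave) says "I tell the truth" - this is FALSE (a lie) because Quinn is a knave.
- Ivy (knave) says "At least one of us is a knight" - this is FALSE (a lie) because no one is a knight.
- Victor (knave) says "Ivy and I are different types" - this is FALSE (a lie) because Victor is a knave and Ivy is a knave.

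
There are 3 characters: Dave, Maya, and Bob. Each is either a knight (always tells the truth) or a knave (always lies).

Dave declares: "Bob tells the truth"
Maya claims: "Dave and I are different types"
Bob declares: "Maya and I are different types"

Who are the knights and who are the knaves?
Dave is a knave.
Maya is a knave.
Bob is a knave.

Verification:
- Dave (knave) says "Bob tells the truth" - this is FALSE (a lie) because Bob is a knave.
- Maya (knave) says "Dave and I are different types" - this is FALSE (a lie) because Maya is a knave and Dave is a knave.
- Bob (knave) says "Maya and I are different types" - this is FALSE (a lie) because Bob is a knave and Maya is a knave.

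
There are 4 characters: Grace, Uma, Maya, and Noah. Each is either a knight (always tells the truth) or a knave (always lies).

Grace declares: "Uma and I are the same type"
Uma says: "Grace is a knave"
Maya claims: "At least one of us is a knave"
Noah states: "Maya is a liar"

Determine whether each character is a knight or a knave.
Grace is a knave.
Uma is a knight.
Maya is a knight.
Noah is a knave.

Verification:
- Grace (knave) says "Uma and I are the same type" - this is FALSE (a lie) because Grace is a knave and Uma is a knight.
- Uma (knight) says "Grace is a knave" - this is TRUE because Grace is a knave.
- Maya (knight) says "At least one of us is a knave" - this is TRUE because Grace and Noah are knaves.
- Noah (knave) says "Maya is a liar" - this is FALSE (a lie) because Maya is a knight.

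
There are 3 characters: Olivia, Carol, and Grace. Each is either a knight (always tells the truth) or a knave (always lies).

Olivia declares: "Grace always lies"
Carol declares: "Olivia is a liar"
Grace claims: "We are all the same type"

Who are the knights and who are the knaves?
Olivia is a knight.
Carol is a knave.
Grace is a knave.

Verification:
- Olivia (knight) says "Grace always lies" - this is TRUE because Grace is a knave.
- Carol (knave) says "Olivia is a liar" - this is FALSE (a lie) because Olivia is a knight.
- Grace (knave) says "We are all the same type" - this is FALSE (a lie) because Olivia is a knight and Carol and Grace are knaves.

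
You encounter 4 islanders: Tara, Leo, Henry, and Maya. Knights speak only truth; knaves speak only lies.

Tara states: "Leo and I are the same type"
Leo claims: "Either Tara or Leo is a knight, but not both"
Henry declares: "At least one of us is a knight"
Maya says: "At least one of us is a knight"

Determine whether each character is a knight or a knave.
Tara is a knave.
Leo is a knight.
Henry is a knight.
Maya is a knight.

Verification:
- Tara (knave) says "Leo and I are the same type" - this is FALSE (a lie) because Tara is a knave and Leo is a knight.
- Leo (knight) says "Either Tara or Leo is a knight, but not both" - this is TRUE because Tara is a knave and Leo is a knight.
- Henry (knight) says "At least one of us is a knight" - this is TRUE because Leo, Henry, and Maya are knights.
- Maya (knight) says "At least one of us is a knight" - this is TRUE because Leo, Henry, and Maya are knights.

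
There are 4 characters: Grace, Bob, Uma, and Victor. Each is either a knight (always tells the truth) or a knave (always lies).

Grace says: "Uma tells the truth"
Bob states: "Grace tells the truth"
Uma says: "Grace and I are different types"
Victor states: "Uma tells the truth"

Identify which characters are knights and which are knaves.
Grace is a knave.
Bob is a knave.
Uma is a knave.
Victor is a knave.

Verification:
- Grace (knave) says "Uma tells the truth" - this is FALSE (a lie) because Uma is a knave.
- Bob (knave) says "Grace tells the truth" - this is FALSE (a lie) because Grace is a knave.
- Uma (knave) says "Grace and I are different types" - this is FALSE (a lie) because Uma is a knave and Grace is a knave.
- Victor (knave) says "Uma tells the truth" - this is FALSE (a lie) because Uma is a knave.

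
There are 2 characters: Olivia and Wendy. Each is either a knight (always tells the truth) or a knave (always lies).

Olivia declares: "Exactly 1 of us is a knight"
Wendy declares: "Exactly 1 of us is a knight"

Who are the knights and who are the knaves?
Olivia is a knave.
Wendy is a knave.

Verification:
- Olivia (knave) says "Exactly 1 of us is a knight" - this is FALSE (a lie) because there are 0 knights.
- Wendy (knave) says "Exactly 1 of us is a knight" - this is FALSE (a lie) because there are 0 knights.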